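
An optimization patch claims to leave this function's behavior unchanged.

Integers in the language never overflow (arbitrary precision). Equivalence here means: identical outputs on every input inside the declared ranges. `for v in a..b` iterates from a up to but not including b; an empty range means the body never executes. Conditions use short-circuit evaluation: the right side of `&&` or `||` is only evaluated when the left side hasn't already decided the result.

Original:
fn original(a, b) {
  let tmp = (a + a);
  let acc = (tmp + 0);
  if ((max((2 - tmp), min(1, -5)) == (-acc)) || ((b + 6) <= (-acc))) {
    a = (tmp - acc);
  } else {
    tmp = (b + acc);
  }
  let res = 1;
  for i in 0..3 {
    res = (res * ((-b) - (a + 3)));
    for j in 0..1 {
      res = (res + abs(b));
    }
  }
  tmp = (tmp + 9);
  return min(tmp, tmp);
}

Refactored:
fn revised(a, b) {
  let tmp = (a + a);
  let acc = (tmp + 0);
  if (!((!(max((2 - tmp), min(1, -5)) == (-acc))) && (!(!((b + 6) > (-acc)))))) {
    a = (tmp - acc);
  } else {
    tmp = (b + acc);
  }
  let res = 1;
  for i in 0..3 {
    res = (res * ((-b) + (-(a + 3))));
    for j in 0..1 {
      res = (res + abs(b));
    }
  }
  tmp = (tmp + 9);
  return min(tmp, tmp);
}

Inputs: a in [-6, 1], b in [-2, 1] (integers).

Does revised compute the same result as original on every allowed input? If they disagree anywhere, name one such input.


The two are interchangeable: comparison usage differs, boolean connective usage differs, arithmetic usage differs, and every declared input agrees.
Tracing a=-2, b=-1: original: tmp = -4; acc = -4; ((max((2 - tmp), min(1, -5)) == (-acc)) || ((b + 6) <= (-acc))) -> false; tmp = -5; res = 1; [i=0]; res = 0; [j=0]; res = 1; [i=1]; res = 0; [j=0]; res = 1; [i=2]; res = 0; [j=0]; res = 1; tmp = 4; return 4 | revised: tmp = -4; acc = -4; (!((!(max((2 - tmp), min(1, -5)) == (-acc))) && (!(!((b + 6) > (-acc)))))) -> false; tmp = -5; res = 1; [i=0]; res = 0; [j=0]; res = 1; [i=1]; res = 0; [j=0]; res = 1; [i=2]; res = 0; [j=0]; res = 1; tmp = 4; return 4 — matching result 4.
Every one of the 32 inputs gives matching results.
verdict: equivalent


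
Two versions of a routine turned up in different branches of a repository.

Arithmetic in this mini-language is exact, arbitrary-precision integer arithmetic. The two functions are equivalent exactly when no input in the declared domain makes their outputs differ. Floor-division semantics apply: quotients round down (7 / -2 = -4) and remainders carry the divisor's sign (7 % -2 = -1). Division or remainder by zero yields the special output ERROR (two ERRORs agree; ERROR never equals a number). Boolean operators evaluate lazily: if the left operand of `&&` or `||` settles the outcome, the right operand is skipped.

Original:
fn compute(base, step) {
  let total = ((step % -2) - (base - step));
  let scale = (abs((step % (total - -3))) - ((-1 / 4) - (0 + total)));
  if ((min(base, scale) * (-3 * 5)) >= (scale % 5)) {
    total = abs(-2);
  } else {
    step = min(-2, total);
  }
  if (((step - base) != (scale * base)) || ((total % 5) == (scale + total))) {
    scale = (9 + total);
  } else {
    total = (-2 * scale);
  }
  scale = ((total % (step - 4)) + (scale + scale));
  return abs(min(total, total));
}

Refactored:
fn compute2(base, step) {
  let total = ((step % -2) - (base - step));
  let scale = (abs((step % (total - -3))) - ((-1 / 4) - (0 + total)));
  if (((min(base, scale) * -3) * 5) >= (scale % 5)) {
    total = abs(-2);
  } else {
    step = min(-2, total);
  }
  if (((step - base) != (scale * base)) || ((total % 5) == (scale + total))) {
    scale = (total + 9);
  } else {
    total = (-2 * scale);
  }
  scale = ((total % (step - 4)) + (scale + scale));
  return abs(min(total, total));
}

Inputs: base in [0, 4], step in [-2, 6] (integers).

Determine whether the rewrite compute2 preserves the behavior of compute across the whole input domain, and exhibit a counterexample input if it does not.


Equivalent — the differences include same computation, different form, yet no declared input distinguishes the two.
As a probe, take base=4, step=-2: compute runs total = -6; scale = -3; ((min(base, scale) * (-3 * 5)) >= (scale % 5)) -> true; total = 2; (((step - base) != (scale * base)) || ((total % 5) == (scale + total))) -> true; scale = 11; scale = 18; return 2; compute2 runs total = -6; scale = -3; (((min(base, scale) * -3) * 5) >= (scale % 5)) -> true; total = 2; (((step - base) != (scale * base)) || ((total % 5) == (scale + total))) -> true; scale = 11; scale = 18; return 2; both end at 2.
Across all 45 domain points the two functions coincide.
verdict: equivalent


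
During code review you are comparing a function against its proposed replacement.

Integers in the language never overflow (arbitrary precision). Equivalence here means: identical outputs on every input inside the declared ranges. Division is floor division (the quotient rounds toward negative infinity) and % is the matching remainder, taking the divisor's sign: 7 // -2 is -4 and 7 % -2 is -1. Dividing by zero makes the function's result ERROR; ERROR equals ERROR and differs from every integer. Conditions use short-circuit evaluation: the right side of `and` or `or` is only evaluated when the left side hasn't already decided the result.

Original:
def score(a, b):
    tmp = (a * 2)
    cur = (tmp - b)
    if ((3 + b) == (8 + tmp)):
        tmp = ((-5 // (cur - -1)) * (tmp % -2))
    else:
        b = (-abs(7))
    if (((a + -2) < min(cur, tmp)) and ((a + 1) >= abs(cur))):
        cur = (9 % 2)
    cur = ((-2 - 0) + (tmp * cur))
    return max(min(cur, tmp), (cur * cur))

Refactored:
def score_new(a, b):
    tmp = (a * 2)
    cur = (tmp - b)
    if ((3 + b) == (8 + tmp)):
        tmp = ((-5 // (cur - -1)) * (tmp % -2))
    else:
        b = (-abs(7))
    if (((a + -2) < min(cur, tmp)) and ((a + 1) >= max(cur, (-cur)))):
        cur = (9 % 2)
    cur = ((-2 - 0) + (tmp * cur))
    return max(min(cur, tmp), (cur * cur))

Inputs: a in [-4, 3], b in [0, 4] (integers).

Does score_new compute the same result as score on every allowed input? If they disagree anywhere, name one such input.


The two versions differ — the changes include min/max/abs usage differs.
Tracing a=1, b=3: score: tmp becomes 2; next cur becomes -1; next ((3 + b) == (8 + tmp)) evaluates to false; next b becomes -7; next (((a + -2) < min(cur, tmp)) and ((a + 1) >= abs(cur))) evaluates to false; next cur becomes -4; next final value 16 | score_new: tmp becomes 2; next cur becomes -1; next ((3 + b) == (8 + tmp)) evaluates to false; next b becomes -7; next (((a + -2) < min(cur, tmp)) and ((a + 1) >= max(cur, (-cur)))) evaluates to false; next cur becomes -4; next final value 16 — matching result 16.
Every one of the 40 inputs gives matching results.
verdict: equivalent


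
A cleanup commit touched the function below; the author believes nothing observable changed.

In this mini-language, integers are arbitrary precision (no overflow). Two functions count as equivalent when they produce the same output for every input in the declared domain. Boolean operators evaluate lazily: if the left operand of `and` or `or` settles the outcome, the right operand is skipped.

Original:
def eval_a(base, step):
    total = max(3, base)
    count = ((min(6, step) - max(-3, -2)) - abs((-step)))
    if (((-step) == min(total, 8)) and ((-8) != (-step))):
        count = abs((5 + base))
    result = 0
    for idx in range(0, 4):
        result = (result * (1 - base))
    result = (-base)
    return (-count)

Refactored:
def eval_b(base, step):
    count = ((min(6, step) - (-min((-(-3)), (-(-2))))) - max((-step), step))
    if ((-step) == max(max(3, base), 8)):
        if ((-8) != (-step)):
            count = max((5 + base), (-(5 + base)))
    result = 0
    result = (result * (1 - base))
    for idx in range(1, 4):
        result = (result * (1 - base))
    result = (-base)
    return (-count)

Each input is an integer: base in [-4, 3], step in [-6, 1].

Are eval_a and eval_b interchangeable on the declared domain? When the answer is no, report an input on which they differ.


These are not equivalent — on base=-4, step=-3 the outputs split (-1 vs 4).
eval_a: total = 3; count = -4; (((-step) == min(total, 8)) and ((-8) != (-step))) -> true; count = 1; result = 0; [idx=0]; result = 0; [idx=1]; result = 0; [idx=2]; result = 0; [idx=3]; result = 0; result = 4; return -1
eval_b: count = -4; ((-step) == max(max(3, base), 8)) -> false; result = 0; result = 0; [idx=1]; result = 0; [idx=2]; result = 0; [idx=3]; result = 0; result = 4; return 4
verdict: not equivalent; witness: base=-4, step=-3


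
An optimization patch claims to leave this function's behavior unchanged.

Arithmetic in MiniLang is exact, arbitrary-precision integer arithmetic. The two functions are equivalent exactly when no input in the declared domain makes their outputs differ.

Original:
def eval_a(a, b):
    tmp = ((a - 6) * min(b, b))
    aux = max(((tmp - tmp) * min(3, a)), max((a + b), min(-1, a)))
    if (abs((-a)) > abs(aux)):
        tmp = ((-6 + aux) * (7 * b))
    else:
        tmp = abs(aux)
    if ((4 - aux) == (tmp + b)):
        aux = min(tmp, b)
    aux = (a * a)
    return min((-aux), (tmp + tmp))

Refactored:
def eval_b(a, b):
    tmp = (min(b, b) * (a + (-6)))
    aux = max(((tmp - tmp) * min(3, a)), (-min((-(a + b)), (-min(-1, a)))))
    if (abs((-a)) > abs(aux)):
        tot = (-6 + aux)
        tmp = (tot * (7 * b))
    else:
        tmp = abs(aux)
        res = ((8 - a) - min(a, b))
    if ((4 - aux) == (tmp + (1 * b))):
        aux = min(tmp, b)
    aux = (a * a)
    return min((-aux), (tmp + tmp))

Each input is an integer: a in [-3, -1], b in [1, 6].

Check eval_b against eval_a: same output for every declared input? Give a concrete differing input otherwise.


Side by side, the visible changes include: arithmetic usage differs; local variable names differ; constant usage differs; statement counts differ; min/max/abs usage differs.
One worked example (a=-1, b=5) — eval_a: tmp = -35; aux = 4; (abs((-a)) > abs(aux)) -> false; tmp = 4; ((4 - aux) == (tmp + b)) -> false; aux = 1; return -1; eval_b: tmp = -35; aux = 4; (abs((-a)) > abs(aux)) -> false; tmp = 4; res = 10; ((4 - aux) == (tmp + (1 * b))) -> false; aux = 1; return -1; agreement on -1.
An exhaustive pass over the 18 declared inputs shows identical outputs.
verdict: equivalent


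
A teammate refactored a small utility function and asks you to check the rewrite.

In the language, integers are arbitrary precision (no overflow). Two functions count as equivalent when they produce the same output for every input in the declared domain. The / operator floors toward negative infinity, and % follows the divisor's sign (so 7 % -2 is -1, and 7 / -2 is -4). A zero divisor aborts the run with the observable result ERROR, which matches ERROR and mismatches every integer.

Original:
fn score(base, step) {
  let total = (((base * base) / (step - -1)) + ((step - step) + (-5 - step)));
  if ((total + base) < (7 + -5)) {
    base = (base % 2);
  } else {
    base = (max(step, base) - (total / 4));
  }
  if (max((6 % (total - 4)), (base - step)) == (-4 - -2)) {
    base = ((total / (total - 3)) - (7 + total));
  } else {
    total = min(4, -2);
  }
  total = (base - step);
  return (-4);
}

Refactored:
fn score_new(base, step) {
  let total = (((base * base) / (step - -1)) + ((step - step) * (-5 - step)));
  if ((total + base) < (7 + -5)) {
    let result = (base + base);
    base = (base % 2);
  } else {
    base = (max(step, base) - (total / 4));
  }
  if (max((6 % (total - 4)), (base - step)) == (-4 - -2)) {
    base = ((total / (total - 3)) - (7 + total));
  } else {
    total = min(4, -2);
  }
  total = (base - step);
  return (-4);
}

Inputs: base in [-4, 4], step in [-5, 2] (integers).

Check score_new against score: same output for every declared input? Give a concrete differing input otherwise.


Input base=-3, step=0: ERROR from score versus -4 from score_new.
verdict: not equivalent; witness: base=-3, step=0


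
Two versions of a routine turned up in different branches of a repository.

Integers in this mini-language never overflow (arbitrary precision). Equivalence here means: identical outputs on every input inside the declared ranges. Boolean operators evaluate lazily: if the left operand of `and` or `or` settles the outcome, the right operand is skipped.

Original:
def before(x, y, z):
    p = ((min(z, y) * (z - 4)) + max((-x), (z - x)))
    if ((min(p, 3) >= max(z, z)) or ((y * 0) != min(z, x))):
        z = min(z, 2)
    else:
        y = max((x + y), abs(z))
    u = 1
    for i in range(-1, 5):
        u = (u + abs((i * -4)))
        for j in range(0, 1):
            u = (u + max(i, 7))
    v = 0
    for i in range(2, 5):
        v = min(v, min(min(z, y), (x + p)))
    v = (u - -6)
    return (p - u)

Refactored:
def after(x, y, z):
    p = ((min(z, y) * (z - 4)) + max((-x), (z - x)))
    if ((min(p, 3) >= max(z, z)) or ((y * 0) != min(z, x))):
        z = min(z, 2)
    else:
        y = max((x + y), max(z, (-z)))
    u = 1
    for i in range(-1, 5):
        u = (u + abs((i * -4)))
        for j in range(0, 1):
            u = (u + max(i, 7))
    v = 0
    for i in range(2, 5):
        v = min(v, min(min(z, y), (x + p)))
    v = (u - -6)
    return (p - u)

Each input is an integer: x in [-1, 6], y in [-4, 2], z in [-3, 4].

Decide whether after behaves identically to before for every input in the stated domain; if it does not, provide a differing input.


Comparing the listings, the differences include: min/max/abs usage differs.
Spot check at x=3, y=-4, z=1 — before: p = 10; ((min(p, 3) >= max(z, z)) or ((y * 0) != min(z, x))) -> true; z = 1; u = 1; [i=-1]; u = 5; [j=0]; u = 12; [i=0]; u = 12; [j=0]; u = 19; [i=1]; u = 23; [j=0]; u = 30; [i=2]; u = 38; [j=0]; u = 45; [i=3]; u = 57; [j=0]; u = 64; [i=4]; u = 80; [j=0]; u = 87; v = 0; [i=2]; v = -4; [i=3]; v = -4; [i=4]; v = -4; v = 93; return -77. after: p = 10; ((min(p, 3) >= max(z, z)) or ((y * 0) != min(z, x))) -> true; z = 1; u = 1; [i=-1]; u = 5; [j=0]; u = 12; [i=0]; u = 12; [j=0]; u = 19; [i=1]; u = 23; [j=0]; u = 30; [i=2]; u = 38; [j=0]; u = 45; [i=3]; u = 57; [j=0]; u = 64; [i=4]; u = 80; [j=0]; u = 87; v = 0; [i=2]; v = -4; [i=3]; v = -4; [i=4]; v = -4; v = 93; return -77. Both give -77.
Checked all 448 inputs in the declared domain: the outputs agree on every one.
verdict: equivalent


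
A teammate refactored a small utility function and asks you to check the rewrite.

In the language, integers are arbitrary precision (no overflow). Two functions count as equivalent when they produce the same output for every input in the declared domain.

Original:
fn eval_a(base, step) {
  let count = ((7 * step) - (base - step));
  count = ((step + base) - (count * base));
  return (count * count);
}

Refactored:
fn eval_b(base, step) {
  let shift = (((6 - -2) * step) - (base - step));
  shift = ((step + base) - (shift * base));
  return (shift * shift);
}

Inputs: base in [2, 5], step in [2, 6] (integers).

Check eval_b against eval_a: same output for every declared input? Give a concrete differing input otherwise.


Evaluate both at base=2, step=2.
eval_a: count := 14 | count := -24 | result 576
eval_b: shift := 16 | shift := -28 | result 784
576 vs 784 — the two versions disagree here.
verdict: not equivalent; witness: base=2, step=2


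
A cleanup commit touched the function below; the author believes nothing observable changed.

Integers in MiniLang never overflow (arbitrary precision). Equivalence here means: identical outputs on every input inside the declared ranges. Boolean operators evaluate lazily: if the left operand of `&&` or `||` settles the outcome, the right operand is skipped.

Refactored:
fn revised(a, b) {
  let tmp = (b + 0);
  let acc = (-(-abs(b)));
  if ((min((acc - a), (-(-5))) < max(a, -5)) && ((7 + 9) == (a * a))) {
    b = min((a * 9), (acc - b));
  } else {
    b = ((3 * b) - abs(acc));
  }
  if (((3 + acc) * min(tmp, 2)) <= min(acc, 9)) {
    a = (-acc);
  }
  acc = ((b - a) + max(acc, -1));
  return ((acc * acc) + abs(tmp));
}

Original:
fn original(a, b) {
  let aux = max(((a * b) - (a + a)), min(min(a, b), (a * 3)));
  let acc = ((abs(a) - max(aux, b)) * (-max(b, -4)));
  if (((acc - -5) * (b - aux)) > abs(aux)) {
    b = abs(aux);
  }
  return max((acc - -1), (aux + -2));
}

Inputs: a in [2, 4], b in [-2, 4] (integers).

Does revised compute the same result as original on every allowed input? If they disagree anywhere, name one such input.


Take a=2, b=-2.
original: aux := -2 | acc := 8 | (((acc - -5) * (b - aux)) > abs(aux)): false | result 9
revised: tmp := -2 | acc := 2 | ((min((acc - a), (-(-5))) < max(a, -5)) && ((7 + 9) == (a * a))): false | b := -8 | (((3 + acc) * min(tmp, 2)) <= min(acc, 9)): true | a := -2 | acc := -4 | result 18
9 against 18: the behavior changed.
verdict: not equivalent; witness: a=2, b=-2


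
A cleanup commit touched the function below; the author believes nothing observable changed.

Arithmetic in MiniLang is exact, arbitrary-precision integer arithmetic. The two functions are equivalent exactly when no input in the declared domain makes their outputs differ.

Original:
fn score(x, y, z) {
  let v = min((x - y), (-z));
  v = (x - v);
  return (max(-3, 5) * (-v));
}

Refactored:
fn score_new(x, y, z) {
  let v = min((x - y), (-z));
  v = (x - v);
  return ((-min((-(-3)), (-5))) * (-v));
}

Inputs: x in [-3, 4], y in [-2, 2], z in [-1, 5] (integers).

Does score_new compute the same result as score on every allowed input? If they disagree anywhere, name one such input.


Side by side, the visible changes include: min/max/abs usage differs.
One worked example (x=-3, y=-1, z=5) — score: v := -5 | v := 2 | result -10; score_new: v := -5 | v := 2 | result -10; agreement on -10.
Across all 280 domain points the two functions coincide.
verdict: equivalent


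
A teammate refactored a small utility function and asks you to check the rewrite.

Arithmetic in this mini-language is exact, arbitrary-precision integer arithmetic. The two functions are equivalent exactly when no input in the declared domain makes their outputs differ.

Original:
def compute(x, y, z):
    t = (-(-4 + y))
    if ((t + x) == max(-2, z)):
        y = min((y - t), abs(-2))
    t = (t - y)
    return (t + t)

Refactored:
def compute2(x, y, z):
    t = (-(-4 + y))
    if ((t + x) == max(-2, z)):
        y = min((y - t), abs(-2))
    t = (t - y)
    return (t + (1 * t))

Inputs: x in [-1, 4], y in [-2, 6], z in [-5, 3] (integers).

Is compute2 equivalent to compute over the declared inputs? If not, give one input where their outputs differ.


Equivalent — the differences include constant usage differs, plus arithmetic usage differs, yet no declared input distinguishes the two.
As a probe, take x=-1, y=2, z=-5: compute runs t=2, then ((t + x) == max(-2, z)) is false, then t=0, then returns 0; compute2 runs t=2, then ((t + x) == max(-2, z)) is false, then t=0, then returns 0; both end at 0.
Checked all 486 inputs in the declared domain: the outputs agree on every one.
verdict: equivalent


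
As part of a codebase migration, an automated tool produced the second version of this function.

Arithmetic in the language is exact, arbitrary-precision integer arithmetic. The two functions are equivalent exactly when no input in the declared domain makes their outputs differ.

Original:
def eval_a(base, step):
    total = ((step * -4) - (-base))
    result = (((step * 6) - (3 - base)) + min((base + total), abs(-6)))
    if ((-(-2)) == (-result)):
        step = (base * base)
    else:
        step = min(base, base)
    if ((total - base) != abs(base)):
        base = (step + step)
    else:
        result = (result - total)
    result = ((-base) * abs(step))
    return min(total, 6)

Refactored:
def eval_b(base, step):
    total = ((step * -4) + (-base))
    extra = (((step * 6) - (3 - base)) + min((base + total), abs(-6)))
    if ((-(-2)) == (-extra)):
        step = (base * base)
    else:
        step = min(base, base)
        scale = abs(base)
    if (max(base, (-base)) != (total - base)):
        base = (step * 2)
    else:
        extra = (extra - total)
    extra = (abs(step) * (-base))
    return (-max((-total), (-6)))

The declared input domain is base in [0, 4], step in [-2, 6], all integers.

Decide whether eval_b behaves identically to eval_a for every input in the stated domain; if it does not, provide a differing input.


Run the pair on base=1, step=-1.
eval_a: total becomes 5; next result becomes -2; next ((-(-2)) == (-result)) evaluates to true; next step becomes 1; next ((total - base) != abs(base)) evaluates to true; next base becomes 2; next result becomes -2; next final value 5
eval_b: total becomes 3; next extra becomes -4; next ((-(-2)) == (-extra)) evaluates to false; next step becomes 1; next scale becomes 1; next (max(base, (-base)) != (total - base)) evaluates to true; next base becomes 2; next extra becomes -2; next final value 3
5 against 3: the behavior changed.
verdict: not equivalent; witness: base=1, step=-1


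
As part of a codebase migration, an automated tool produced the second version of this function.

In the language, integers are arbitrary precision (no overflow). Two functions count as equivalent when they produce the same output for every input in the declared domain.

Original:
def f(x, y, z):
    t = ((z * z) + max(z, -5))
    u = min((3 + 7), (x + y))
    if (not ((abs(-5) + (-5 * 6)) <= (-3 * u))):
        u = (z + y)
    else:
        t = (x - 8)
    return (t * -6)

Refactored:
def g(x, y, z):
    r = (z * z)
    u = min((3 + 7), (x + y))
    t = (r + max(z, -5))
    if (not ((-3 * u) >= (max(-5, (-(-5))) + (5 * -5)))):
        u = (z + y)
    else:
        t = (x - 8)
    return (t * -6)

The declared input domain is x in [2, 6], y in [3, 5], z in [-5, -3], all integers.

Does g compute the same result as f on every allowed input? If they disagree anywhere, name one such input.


Take x=2, y=5, z=-5.
f: t=20, then u=7, then (not ((abs(-5) + (-5 * 6)) <= (-3 * u))) is false, then t=-6, then returns 36
g: r=25, then u=7, then t=20, then (not ((-3 * u) >= (max(-5, (-(-5))) + (5 * -5)))) is true, then u=0, then returns -120
36 against -120: the behavior changed.
verdict: not equivalent; witness: x=2, y=5, z=-5


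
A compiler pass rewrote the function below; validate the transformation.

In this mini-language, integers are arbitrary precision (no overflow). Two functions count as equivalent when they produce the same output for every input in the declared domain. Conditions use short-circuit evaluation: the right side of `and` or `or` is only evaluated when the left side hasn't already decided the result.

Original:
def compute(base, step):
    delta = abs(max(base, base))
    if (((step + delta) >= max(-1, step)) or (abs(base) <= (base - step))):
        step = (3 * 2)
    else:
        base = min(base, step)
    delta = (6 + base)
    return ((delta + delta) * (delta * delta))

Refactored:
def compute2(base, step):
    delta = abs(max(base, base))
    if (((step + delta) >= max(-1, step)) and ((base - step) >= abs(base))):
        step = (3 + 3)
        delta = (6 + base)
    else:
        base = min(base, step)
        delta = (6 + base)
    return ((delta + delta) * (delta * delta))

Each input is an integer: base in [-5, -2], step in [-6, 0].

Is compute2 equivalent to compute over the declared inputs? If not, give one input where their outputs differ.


Try base=-5, step=-6.
compute: delta := 5 | (((step + delta) >= max(-1, step)) or (abs(base) <= (base - step))): true | step := 6 | delta := 1 | result 2
compute2: delta := 5 | (((step + delta) >= max(-1, step)) and ((base - step) >= abs(base))): false | base := -6 | delta := 0 | result 0
2 != 0, so the rewrite changes behavior.
verdict: not equivalent; witness: base=-5, step=-6


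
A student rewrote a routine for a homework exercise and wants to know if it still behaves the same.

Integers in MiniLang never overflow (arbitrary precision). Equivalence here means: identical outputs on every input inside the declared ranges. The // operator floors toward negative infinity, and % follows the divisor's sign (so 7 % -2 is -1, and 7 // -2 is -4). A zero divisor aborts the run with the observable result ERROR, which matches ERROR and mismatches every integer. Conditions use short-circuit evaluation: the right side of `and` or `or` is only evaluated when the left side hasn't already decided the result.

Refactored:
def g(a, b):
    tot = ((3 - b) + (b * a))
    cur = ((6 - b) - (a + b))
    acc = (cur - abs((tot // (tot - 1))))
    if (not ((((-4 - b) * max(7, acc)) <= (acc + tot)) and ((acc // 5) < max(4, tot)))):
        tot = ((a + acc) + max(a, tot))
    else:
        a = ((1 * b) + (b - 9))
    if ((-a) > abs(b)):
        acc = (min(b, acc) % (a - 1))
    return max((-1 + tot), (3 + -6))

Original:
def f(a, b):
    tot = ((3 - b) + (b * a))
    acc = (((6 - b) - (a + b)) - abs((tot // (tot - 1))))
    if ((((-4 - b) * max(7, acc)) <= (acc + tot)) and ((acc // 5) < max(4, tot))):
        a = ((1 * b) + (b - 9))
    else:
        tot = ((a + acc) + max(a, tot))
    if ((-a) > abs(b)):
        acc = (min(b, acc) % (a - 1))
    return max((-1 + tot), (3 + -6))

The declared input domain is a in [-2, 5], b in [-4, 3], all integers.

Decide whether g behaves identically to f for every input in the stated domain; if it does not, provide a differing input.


The two are interchangeable: boolean connective usage differs; also statement counts differ; also local variable names differ, and every declared input agrees.
Spot check at a=1, b=-3 — f: tot=3, then acc=10, then ((((-4 - b) * max(7, acc)) <= (acc + tot)) and ((acc // 5) < max(4, tot))) is true, then a=-15, then ((-a) > abs(b)) is true, then acc=-3, then returns 2. g: tot=3, then cur=11, then acc=10, then (not ((((-4 - b) * max(7, acc)) <= (acc + tot)) and ((acc // 5) < max(4, tot)))) is false, then a=-15, then ((-a) > abs(b)) is true, then acc=-3, then returns 2. Both give 2.
Every one of the 64 inputs gives matching results.
verdict: equivalent


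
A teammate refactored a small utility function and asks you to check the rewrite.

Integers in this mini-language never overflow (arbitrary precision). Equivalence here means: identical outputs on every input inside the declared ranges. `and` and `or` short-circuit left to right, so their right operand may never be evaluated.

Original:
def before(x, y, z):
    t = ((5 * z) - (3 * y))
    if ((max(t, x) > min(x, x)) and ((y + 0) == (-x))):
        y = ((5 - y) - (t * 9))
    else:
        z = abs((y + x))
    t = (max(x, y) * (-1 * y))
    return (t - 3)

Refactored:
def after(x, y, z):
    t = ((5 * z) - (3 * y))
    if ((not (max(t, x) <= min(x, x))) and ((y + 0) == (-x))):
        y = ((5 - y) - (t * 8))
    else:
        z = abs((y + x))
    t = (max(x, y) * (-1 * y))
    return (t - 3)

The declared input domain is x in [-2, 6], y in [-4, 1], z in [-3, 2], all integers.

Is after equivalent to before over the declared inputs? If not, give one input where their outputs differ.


There is a counterexample at x=-1, y=1, z=1: -17 on one side, -15 on the other.
before: t=2, then ((max(t, x) > min(x, x)) and ((y + 0) == (-x))) is true, then y=-14, then t=-14, then returns -17
after: t=2, then ((not (max(t, x) <= min(x, x))) and ((y + 0) == (-x))) is true, then y=-12, then t=-12, then returns -15
verdict: not equivalent; witness: x=-1, y=1, z=1


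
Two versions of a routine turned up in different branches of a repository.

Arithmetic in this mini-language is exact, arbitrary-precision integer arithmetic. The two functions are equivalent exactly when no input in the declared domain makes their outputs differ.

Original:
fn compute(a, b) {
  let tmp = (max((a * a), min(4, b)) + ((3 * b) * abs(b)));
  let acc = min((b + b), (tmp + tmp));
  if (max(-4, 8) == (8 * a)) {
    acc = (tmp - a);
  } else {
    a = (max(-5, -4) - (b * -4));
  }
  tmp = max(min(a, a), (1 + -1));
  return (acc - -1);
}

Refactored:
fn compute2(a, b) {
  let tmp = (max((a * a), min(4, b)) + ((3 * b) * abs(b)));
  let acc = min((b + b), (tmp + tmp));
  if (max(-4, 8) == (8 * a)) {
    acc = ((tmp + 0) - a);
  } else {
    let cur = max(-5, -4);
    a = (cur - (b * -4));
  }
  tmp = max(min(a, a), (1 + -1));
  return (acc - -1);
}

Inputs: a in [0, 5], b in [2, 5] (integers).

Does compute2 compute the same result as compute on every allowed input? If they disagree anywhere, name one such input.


Differences: local variable names differ, statement counts differ, constant usage differs, arithmetic usage differs — yet all 24 inputs agree.
verdict: equivalent


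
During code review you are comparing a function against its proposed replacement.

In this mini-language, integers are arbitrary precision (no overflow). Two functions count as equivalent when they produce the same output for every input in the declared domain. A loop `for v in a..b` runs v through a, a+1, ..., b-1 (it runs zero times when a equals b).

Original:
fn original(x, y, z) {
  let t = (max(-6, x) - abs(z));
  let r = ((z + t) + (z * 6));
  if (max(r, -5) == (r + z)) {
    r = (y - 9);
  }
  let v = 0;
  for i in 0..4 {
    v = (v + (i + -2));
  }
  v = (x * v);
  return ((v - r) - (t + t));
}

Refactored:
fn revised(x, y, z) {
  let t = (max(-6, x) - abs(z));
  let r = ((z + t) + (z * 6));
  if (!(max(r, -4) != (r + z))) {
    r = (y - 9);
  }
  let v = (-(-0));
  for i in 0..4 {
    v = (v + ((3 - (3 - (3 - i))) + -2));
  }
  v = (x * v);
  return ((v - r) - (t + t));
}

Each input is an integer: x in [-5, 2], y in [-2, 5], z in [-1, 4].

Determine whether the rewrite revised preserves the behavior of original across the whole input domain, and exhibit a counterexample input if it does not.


Take x=-5, y=-2, z=0.
original: t becomes -5; next r becomes -5; next (max(r, -5) == (r + z)) evaluates to true; next r becomes -11; next v becomes 0; next at i=0:; next v becomes -2; next at i=1:; next v becomes -3; next at i=2:; next v becomes -3; next at i=3:; next v becomes -2; next v becomes 10; next final value 31
revised: t becomes -5; next r becomes -5; next (!(max(r, -4) != (r + z))) evaluates to false; next v becomes 0; next at i=0:; next v becomes 1; next at i=1:; next v becomes 1; next at i=2:; next v becomes 0; next at i=3:; next v becomes -2; next v becomes 10; next final value 25
31 and 25 differ, so these are not the same function on this domain.
verdict: not equivalent; witness: x=-5, y=-2, z=0


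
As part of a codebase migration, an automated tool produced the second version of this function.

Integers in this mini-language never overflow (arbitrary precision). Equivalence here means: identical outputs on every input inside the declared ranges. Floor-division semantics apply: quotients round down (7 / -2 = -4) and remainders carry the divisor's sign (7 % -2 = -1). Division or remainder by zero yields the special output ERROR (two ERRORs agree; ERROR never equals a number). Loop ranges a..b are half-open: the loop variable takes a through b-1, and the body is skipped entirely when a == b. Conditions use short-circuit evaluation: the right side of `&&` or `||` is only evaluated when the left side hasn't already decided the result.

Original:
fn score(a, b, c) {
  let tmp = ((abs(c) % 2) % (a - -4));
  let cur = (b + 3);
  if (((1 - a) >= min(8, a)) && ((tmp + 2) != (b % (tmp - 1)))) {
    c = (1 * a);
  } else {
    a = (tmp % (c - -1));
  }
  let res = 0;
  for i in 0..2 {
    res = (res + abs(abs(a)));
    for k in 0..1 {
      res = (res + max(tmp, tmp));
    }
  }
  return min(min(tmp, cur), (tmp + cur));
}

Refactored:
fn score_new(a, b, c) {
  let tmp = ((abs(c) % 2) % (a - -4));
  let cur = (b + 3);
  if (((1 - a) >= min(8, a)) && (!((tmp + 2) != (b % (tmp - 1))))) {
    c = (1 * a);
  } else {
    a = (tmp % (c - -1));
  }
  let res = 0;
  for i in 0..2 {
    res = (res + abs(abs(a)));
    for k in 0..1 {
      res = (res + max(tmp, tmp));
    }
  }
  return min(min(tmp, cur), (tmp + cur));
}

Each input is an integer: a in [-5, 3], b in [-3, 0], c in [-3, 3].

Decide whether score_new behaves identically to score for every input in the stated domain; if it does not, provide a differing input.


Take a=-5, b=-3, c=-1.
score: tmp := 0 | cur := 0 | (((1 - a) >= min(8, a)) && ((tmp + 2) != (b % (tmp - 1)))): true | c := -5 | res := 0 | iter i=0: | res := 5 | iter k=0: | res := 5 | iter i=1: | res := 10 | iter k=0: | res := 10 | result 0
score_new: tmp := 0 | cur := 0 | (((1 - a) >= min(8, a)) && (!((tmp + 2) != (b % (tmp - 1))))): false | divide-by-zero, output ERROR
0 against ERROR: the behavior changed.
verdict: not equivalent; witness: a=-5, b=-3, c=-1


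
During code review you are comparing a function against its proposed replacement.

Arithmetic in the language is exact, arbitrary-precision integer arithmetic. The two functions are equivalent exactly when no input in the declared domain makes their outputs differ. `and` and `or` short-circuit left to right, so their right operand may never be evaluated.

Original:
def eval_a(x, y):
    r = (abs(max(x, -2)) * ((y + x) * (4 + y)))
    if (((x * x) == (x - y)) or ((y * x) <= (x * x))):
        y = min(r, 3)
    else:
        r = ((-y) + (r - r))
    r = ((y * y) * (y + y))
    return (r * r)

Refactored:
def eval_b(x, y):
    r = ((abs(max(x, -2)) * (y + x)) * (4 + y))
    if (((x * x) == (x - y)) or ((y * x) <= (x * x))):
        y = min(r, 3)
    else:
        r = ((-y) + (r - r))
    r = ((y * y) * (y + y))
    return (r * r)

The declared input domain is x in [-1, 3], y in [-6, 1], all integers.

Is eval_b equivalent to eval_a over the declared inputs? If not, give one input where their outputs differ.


Changes here: same computation, different form; the full 40-point sweep finds no disagreement.
verdict: equivalent


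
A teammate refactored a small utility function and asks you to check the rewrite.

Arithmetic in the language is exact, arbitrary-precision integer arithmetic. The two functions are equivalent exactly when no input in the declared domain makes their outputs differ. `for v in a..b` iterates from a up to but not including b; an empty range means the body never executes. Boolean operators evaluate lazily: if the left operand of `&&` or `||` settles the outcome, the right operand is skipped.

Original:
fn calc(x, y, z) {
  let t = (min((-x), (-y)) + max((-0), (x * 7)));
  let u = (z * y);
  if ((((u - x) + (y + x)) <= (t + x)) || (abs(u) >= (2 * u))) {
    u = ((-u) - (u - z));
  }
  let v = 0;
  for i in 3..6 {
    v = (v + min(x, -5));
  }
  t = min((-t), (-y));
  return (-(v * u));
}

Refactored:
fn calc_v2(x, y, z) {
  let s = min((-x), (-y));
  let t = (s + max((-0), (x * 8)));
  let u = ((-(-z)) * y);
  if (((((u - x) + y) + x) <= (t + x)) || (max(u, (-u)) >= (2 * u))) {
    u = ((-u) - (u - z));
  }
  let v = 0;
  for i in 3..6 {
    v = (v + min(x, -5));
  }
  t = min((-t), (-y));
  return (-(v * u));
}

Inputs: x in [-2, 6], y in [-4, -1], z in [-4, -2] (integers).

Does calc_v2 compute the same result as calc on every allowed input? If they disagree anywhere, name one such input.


Take x=1, y=-4, z=-3.
calc: t = 6; u = 12; ((((u - x) + (y + x)) <= (t + x)) || (abs(u) >= (2 * u))) -> false; v = 0; [i=3]; v = -5; [i=4]; v = -10; [i=5]; v = -15; t = -6; return 180
calc_v2: s = -1; t = 7; u = 12; (((((u - x) + y) + x) <= (t + x)) || (max(u, (-u)) >= (2 * u))) -> true; u = -27; v = 0; [i=3]; v = -5; [i=4]; v = -10; [i=5]; v = -15; t = -7; return -405
180 and -405 differ, so these are not the same function on this domain.
verdict: not equivalent; witness: x=1, y=-4, z=-3


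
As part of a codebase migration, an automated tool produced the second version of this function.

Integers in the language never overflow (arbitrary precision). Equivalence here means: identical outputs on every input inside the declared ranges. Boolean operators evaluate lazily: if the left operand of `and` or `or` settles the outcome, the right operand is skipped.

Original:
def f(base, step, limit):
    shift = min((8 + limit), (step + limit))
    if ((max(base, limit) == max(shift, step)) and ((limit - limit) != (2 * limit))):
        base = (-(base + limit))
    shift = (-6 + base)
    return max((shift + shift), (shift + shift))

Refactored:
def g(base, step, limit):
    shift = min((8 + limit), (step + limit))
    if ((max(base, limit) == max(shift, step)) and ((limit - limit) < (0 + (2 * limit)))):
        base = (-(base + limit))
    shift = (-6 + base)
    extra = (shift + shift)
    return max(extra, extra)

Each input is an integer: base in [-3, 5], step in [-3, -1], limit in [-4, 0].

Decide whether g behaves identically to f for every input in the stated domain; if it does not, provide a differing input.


There is a counterexample at base=-3, step=-3, limit=-4: 2 on one side, -18 on the other.
f: shift = -7; ((max(base, limit) == max(shift, step)) and ((limit - limit) != (2 * limit))) -> true; base = 7; shift = 1; return 2
g: shift = -7; ((max(base, limit) == max(shift, step)) and ((limit - limit) < (0 + (2 * limit)))) -> false; shift = -9; extra = -18; return -18
verdict: not equivalent; witness: base=-3, step=-3, limit=-4


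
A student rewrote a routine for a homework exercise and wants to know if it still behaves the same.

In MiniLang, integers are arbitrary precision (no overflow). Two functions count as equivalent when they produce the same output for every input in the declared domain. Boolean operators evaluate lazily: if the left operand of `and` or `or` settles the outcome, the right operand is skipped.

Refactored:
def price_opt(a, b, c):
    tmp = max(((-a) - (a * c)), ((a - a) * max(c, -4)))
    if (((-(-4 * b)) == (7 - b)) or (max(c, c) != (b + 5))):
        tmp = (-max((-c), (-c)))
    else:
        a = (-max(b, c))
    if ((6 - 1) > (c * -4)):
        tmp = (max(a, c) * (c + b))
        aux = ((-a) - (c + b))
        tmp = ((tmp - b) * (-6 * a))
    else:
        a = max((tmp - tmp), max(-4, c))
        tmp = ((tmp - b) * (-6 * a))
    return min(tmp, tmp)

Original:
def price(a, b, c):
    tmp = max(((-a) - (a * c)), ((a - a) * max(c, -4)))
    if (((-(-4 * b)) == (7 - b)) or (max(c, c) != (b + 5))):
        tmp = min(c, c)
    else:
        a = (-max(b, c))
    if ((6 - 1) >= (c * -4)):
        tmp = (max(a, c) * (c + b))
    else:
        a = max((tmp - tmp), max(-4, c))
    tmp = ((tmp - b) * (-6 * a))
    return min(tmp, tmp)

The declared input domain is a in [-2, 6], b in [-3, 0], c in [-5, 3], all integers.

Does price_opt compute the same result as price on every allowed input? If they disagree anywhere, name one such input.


Equivalent. The suspicious edit (`((6 - 1) >= (c * -4))` became `((6 - 1) > (c * -4))`) never changes the result for any input inside the declared domain.
Every one of the 324 inputs gives matching results.
One worked example (a=-1, b=-2, c=1) — price: tmp = 2; (((-(-4 * b)) == (7 - b)) or (max(c, c) != (b + 5))) -> true; tmp = 1; ((6 - 1) >= (c * -4)) -> true; tmp = -1; tmp = 6; return 6; price_opt: tmp = 2; (((-(-4 * b)) == (7 - b)) or (max(c, c) != (b + 5))) -> true; tmp = 1; ((6 - 1) > (c * -4)) -> true; tmp = -1; aux = 2; tmp = 6; return 6; agreement on 6.
verdict: equivalent


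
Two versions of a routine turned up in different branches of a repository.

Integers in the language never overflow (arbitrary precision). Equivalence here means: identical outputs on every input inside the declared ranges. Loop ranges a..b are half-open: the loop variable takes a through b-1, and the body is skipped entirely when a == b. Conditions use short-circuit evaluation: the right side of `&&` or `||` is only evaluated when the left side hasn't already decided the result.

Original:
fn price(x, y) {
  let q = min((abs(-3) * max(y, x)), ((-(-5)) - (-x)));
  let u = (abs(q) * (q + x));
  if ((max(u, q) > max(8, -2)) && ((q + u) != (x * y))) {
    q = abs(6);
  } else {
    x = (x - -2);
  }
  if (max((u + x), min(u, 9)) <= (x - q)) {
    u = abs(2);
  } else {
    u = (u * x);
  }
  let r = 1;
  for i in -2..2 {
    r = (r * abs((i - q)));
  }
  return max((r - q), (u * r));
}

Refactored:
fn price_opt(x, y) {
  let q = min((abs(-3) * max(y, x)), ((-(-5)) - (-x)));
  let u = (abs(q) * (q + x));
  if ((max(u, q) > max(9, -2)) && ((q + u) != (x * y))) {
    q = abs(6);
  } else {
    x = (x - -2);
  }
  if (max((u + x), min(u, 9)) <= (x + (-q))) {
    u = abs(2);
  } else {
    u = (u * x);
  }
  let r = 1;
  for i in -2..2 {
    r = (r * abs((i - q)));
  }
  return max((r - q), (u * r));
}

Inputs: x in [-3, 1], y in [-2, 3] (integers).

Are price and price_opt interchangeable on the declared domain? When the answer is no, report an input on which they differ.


At x=0, y=1: price gives 1674, price_opt gives 2160.
verdict: not equivalent; witness: x=0, y=1
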